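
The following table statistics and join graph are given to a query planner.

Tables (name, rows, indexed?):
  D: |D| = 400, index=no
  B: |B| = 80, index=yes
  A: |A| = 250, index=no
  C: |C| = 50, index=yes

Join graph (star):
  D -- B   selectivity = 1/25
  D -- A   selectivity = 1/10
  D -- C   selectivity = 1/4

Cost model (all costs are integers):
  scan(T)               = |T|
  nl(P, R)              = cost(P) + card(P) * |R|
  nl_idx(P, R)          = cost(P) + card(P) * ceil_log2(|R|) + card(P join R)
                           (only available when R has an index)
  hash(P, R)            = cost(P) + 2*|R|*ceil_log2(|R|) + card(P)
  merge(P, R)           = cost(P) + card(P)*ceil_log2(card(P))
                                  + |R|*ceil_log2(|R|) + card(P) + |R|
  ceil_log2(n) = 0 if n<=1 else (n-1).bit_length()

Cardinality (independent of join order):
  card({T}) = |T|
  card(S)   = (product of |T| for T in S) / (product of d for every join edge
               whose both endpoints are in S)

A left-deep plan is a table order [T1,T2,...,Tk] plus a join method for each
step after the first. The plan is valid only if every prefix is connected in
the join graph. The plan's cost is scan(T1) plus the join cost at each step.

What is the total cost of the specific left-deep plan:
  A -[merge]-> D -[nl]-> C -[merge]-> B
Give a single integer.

step 1: scan A: cost=250, card=250
step 2: join D via merge
    card(P join D) = 250*400/(10) = 10000
    cost = 250 + 250*8 + 400*9 + 250 + 400 = 6500
step 3: join C via nl
    card(P join C) = 10000*50/(4) = 125000
    cost = 6500 + 10000*50 = 506500
step 4: join B via merge
    card(P join B) = 125000*80/(25) = 400000
    cost = 506500 + 125000*17 + 80*7 + 125000 + 80 = 2757140

2757140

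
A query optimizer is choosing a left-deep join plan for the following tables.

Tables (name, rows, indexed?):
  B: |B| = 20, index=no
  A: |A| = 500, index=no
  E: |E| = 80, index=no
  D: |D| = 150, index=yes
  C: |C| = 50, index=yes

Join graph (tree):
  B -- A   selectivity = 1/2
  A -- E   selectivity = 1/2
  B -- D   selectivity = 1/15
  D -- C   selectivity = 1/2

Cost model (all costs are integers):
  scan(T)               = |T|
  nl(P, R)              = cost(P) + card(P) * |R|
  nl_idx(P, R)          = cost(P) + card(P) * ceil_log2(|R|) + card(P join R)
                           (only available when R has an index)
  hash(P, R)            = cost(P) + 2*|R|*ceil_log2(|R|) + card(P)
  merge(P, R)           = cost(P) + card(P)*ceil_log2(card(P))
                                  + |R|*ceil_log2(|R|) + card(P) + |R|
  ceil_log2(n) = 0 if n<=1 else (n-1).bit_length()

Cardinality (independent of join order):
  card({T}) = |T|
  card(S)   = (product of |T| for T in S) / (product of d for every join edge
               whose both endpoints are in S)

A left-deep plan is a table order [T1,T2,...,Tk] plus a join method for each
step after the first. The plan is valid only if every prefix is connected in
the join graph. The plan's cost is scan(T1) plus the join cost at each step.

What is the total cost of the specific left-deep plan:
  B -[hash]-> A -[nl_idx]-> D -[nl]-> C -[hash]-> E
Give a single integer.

step 1: scan B: cost=20, card=20
step 2: join A via hash
    card(P join A) = 20*500/(2) = 5000
    cost = 20 + 2*500*9 + 20 = 9040
step 3: join D via nl_idx
    card(P join D) = 5000*150/(15) = 50000
    cost = 9040 + 5000*8 + 50000 = 99040
step 4: join C via nl
    card(P join C) = 50000*50/(2) = 1250000
    cost = 99040 + 50000*50 = 2599040
step 5: join E via hash
    card(P join E) = 1250000*80/(2) = 50000000
    cost = 2599040 + 2*80*7 + 1250000 = 3850160

3850160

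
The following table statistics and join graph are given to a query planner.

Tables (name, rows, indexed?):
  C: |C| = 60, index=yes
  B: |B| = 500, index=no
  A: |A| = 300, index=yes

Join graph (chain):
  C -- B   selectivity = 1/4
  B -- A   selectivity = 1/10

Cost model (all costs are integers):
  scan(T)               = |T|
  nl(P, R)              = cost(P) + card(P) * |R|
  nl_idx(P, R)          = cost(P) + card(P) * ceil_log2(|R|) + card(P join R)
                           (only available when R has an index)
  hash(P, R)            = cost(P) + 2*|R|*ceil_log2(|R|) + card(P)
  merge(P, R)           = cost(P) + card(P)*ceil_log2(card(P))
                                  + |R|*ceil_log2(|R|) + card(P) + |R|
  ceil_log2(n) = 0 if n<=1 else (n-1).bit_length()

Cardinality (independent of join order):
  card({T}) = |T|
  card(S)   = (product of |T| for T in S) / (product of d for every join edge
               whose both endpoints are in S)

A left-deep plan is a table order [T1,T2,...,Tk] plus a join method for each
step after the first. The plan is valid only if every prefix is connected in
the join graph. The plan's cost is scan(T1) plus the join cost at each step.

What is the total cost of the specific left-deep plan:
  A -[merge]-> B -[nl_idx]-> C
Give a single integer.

step 1: scan A: cost=300, card=300
step 2: join B via merge
    card(P join B) = 300*500/(10) = 15000
    cost = 300 + 300*9 + 500*9 + 300 + 500 = 8300
step 3: join C via nl_idx
    card(P join C) = 15000*60/(4) = 225000
    cost = 8300 + 15000*6 + 225000 = 323300

323300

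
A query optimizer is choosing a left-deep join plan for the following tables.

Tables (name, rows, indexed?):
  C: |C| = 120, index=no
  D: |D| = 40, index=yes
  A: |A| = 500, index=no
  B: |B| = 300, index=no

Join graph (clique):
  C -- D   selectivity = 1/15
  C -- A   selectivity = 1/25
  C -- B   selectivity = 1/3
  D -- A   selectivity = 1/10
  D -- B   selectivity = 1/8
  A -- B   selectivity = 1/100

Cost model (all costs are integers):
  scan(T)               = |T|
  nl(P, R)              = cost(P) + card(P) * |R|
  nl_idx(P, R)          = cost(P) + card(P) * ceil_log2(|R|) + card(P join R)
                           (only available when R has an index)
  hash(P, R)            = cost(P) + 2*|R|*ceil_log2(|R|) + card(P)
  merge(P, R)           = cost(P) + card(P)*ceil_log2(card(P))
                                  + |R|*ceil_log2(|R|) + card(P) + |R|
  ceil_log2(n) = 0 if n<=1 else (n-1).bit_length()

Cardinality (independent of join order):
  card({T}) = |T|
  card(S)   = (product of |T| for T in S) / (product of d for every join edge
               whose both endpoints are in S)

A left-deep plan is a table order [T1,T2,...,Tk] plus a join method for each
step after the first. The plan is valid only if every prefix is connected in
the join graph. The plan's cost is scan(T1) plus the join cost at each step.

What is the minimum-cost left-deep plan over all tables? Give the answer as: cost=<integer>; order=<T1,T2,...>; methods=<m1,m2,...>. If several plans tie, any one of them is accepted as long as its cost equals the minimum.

Selinger DP (subsets sized 1..n):
  {C}: scan cost=120, card=120
  {D}: scan cost=40, card=40
  {A}: scan cost=500, card=500
  {B}: scan cost=300, card=300
  {CD}: card=320; try (D,hash)→720, (D,nl_idx)→1160, (C,merge)→1280, (D,merge)→1360, (C,hash)→1760, (C,nl)→4840 …(+1); best=720 via (D,hash)
  {AC}: card=2400; try (C,hash)→2680, (A,merge)→6080, (C,merge)→6460, (A,hash)→9240, (A,nl)→60120, (C,nl)→60500; best=2680 via (C,hash)
  {BC}: card=12000; try (C,hash)→2280, (B,merge)→4080, (C,merge)→4260, (B,hash)→5640, (B,nl)→36120, (C,nl)→36300; best=2280 via (C,hash)
  {AD}: card=2000; try (D,hash)→1480, (A,merge)→5320, (D,nl_idx)→5500, (D,merge)→5780, (A,hash)→9080, (A,nl)→20040 …(+1); best=1480 via (D,hash)
  {BD}: card=1500; try (D,hash)→1080, (B,merge)→3320, (D,merge)→3580, (D,nl_idx)→3600, (B,hash)→5480, (B,nl)→12040 …(+1); best=1080 via (D,hash)
  {AB}: card=1500; try (B,hash)→6400, (A,merge)→8300, (B,merge)→8500, (A,hash)→9600, (A,nl)→150300, (B,nl)→150500; best=6400 via (B,hash)
  {ACD}: card=640; try (C,hash)→5160, (D,hash)→5560, (A,merge)→8920, (A,hash)→10040, (D,nl_idx)→17720, (C,merge)→26440 …(+4); best=5160 via (C,hash)
  {BCD}: card=4000; try (C,hash)→4260, (B,hash)→6440, (B,merge)→6920, (D,hash)→14760, (C,merge)→20040, (D,nl_idx)→78280 …(+4); best=4260 via (C,hash)
  {ABC}: card=2400; try (C,hash)→9580, (B,hash)→10480, (A,hash)→23280, (C,merge)→25360, (B,merge)→36880, (C,nl)→186400 …(+3); best=9580 via (C,hash)
  {ABD}: card=750; try (D,hash)→8380, (B,hash)→8880, (A,hash)→11580, (D,nl_idx)→16150, (A,merge)→24080, (D,merge)→24680 …(+4); best=8380 via (D,hash)
  {ABCD}: card=80; try (C,hash)→10810, (B,hash)→11200, (D,hash)→12460, (B,merge)→15200, (A,hash)→17260, (C,merge)→17590 …(+7); best=10810 via (C,hash)

cost=10810; order=A,B,D,C; methods=hash,hash,hash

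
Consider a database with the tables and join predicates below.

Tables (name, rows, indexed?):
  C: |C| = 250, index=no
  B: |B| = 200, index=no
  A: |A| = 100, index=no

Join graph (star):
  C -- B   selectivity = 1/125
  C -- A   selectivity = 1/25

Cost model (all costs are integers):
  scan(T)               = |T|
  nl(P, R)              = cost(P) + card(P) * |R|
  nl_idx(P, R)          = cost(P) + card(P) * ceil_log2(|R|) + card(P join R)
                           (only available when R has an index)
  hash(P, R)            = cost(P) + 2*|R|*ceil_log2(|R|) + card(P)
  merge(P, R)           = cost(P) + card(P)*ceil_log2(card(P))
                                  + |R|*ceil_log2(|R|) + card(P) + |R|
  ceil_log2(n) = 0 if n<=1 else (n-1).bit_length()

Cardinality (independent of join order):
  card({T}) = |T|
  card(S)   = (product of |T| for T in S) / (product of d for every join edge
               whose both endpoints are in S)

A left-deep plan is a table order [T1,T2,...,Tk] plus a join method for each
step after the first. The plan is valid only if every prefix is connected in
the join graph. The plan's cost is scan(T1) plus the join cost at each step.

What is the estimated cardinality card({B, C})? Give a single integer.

400

Tables in S: B(200), C(250)
Edges inside S: C-B(d=125)
numerator = 200 * 250 = 50000
denominator = 125 = 125
card(S) = 50000 / 125 = 400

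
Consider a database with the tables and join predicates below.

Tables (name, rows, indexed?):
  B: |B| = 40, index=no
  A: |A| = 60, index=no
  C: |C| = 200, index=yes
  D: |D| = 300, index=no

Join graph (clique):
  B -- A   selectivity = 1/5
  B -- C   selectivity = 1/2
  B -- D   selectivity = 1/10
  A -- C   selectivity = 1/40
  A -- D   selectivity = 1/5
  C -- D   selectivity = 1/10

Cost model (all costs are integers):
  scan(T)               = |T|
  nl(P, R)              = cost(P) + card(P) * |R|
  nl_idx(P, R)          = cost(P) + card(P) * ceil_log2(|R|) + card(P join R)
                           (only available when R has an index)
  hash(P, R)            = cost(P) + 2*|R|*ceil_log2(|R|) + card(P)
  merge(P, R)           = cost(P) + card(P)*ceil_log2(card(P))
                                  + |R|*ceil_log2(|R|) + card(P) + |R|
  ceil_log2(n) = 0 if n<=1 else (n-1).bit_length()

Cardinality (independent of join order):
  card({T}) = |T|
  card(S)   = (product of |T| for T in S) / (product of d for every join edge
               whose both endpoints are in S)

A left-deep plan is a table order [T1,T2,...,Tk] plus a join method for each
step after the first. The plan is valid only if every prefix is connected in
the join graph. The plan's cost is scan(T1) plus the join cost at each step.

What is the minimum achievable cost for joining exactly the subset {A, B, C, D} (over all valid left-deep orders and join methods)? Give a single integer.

Selinger DP over subsets of {A,B,C,D}:
  {B}: scan cost=40, card=40
  {A}: scan cost=60, card=60
  {C}: scan cost=200, card=200
  {D}: scan cost=300, card=300
  {AB}: card=480; try (B,hash)→600, (A,merge)→740, (B,merge)→760, (A,hash)→800, (A,nl)→2440, (B,nl)→2460; best=600 via (B,hash)
  {BC}: card=4000; try (B,hash)→880, (C,merge)→2120, (B,merge)→2280, (C,hash)→3280, (C,nl_idx)→4360, (C,nl)→8040 …(+1); best=880 via (B,hash)
  {BD}: card=1200; try (B,hash)→1080, (D,merge)→3320, (B,merge)→3580, (D,hash)→5480, (D,nl)→12040, (B,nl)→12300; best=1080 via (B,hash)
  {AC}: card=300; try (C,nl_idx)→840, (A,hash)→1120, (C,merge)→2280, (A,merge)→2420, (C,hash)→3320, (C,nl)→12060 …(+1); best=840 via (C,nl_idx)
  {AD}: card=3600; try (A,hash)→1320, (D,merge)→3480, (A,merge)→3720, (D,hash)→5520, (D,nl)→18060, (A,nl)→18300; best=1320 via (A,hash)
  {CD}: card=6000; try (C,hash)→3800, (D,merge)→5000, (C,merge)→5100, (D,hash)→5800, (C,nl_idx)→8700, (D,nl)→60200 …(+1); best=3800 via (C,hash)
  {ABC}: card=1200; try (B,hash)→1620, (B,merge)→4120, (C,hash)→4280, (A,hash)→5600, (C,nl_idx)→5640, (C,merge)→7200 …(+4); best=1620 via (B,hash)
  {ABD}: card=2880; try (A,hash)→3000, (B,hash)→5400, (D,hash)→6480, (D,merge)→8400, (A,merge)→15900, (B,merge)→48400 …(+3); best=3000 via (A,hash)
  {BCD}: card=12000; try (C,hash)→5480, (D,hash)→10280, (B,hash)→10280, (C,merge)→17280, (C,nl_idx)→22680, (D,merge)→55880 …(+4); best=5480 via (C,hash)
  {ACD}: card=1800; try (D,hash)→6540, (D,merge)→6840, (C,hash)→8120, (A,hash)→10520, (C,nl_idx)→31920, (C,merge)→49920 …(+4); best=6540 via (D,hash)
  {ABCD}: card=720; try (D,hash)→8220, (B,hash)→8820, (C,hash)→9080, (A,hash)→18200, (D,merge)→19020, (C,nl_idx)→26760 …(+7); best=8220 via (D,hash)

8220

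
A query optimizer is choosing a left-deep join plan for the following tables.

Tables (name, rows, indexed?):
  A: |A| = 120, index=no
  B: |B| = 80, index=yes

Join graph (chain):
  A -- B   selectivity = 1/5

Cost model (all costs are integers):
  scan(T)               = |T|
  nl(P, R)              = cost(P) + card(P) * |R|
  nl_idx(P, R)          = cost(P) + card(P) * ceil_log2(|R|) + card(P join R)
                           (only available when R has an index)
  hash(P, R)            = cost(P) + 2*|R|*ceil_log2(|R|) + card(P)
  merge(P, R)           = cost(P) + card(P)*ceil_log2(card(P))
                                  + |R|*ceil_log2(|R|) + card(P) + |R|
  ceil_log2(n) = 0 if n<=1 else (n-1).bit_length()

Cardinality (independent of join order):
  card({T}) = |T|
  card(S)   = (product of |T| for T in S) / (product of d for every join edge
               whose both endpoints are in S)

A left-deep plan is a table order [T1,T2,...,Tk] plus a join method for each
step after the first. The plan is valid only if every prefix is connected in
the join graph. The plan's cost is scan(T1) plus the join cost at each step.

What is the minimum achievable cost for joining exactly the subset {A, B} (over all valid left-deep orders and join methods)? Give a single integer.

Selinger DP over subsets of {A,B}:
  {A}: scan cost=120, card=120
  {B}: scan cost=80, card=80
  {AB}: card=1920; try (B,hash)→1360, (A,merge)→1680, (B,merge)→1720, (A,hash)→1840, (B,nl_idx)→2880, (A,nl)→9680 …(+1); best=1360 via (B,hash)

1360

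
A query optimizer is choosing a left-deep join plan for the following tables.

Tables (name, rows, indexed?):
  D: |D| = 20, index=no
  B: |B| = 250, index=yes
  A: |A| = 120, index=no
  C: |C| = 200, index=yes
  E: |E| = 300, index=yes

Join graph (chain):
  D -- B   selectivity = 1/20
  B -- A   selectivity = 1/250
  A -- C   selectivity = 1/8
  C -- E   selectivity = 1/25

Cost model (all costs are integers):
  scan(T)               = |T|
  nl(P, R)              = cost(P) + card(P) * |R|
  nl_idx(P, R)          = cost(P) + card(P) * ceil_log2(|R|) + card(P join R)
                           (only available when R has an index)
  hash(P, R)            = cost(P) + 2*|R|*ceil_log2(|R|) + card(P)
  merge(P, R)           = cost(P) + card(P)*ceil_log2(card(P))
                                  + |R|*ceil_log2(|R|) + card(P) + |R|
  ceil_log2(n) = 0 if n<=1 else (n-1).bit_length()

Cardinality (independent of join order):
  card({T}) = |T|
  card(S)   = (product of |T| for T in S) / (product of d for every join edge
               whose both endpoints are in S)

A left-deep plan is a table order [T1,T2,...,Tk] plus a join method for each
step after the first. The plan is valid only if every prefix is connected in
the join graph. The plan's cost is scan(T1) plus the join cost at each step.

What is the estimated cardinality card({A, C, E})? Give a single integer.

36000

Tables in S: A(120), C(200), E(300)
Edges inside S: A-C(d=8), C-E(d=25)
numerator = 120 * 200 * 300 = 7200000
denominator = 8 * 25 = 200
card(S) = 7200000 / 200 = 36000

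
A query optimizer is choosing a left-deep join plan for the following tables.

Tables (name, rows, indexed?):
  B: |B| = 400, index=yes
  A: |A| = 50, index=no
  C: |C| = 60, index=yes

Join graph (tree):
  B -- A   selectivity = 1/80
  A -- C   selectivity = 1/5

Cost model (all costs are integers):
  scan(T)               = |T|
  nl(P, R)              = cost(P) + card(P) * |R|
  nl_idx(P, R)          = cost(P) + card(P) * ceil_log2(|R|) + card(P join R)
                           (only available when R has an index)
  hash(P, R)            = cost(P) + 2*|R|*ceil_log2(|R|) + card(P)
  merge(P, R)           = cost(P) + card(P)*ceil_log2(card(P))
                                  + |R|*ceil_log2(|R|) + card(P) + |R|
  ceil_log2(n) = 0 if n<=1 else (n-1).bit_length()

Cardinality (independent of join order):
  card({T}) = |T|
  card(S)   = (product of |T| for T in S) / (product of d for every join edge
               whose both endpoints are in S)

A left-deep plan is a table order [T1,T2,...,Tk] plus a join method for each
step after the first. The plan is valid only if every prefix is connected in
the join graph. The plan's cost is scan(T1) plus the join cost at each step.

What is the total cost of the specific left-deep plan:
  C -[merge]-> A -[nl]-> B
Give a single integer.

240830

step 1: scan C: cost=60, card=60
step 2: join A via merge
    card(P join A) = 60*50/(5) = 600
    cost = 60 + 60*6 + 50*6 + 60 + 50 = 830
step 3: join B via nl
    card(P join B) = 600*400/(80) = 3000
    cost = 830 + 600*400 = 240830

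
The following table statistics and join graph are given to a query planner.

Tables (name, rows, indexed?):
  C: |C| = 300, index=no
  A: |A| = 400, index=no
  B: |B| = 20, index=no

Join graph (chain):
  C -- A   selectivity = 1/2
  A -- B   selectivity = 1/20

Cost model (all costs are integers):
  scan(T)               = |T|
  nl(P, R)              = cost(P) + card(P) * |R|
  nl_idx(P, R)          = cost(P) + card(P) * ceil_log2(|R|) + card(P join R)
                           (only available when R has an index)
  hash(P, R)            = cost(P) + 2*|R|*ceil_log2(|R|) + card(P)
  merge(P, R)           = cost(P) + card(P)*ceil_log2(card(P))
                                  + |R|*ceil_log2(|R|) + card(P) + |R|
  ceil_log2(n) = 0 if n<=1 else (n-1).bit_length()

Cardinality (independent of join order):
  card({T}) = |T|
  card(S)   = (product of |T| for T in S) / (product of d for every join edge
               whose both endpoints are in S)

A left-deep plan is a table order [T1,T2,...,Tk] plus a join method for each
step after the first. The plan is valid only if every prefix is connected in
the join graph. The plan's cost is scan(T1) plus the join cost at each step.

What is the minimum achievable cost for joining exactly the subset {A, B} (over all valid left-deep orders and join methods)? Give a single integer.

1000

Selinger DP over subsets of {A,B}:
  {A}: scan cost=400, card=400
  {B}: scan cost=20, card=20
  {AB}: card=400; try (B,hash)→1000, (A,merge)→4140, (B,merge)→4520, (A,hash)→7240, (A,nl)→8020, (B,nl)→8400; best=1000 via (B,hash)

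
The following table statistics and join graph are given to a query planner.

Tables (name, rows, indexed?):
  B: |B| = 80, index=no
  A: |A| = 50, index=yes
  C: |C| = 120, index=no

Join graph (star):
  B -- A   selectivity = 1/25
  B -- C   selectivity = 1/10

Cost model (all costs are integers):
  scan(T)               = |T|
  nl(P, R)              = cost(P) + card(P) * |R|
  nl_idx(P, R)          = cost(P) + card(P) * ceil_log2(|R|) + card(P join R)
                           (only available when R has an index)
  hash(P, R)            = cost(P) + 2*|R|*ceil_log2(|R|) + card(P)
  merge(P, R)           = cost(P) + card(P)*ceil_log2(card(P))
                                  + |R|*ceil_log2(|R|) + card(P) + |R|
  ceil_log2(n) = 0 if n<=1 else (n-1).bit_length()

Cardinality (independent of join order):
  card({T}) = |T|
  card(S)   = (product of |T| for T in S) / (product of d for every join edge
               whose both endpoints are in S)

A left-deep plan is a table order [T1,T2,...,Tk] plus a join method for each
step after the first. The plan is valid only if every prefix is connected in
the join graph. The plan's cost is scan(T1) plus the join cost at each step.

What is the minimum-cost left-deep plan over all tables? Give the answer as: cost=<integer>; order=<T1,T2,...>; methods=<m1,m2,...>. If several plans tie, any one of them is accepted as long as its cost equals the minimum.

Selinger DP (subsets sized 1..n):
  {B}: scan cost=80, card=80
  {A}: scan cost=50, card=50
  {C}: scan cost=120, card=120
  {AB}: card=160; try (A,nl_idx)→720, (A,hash)→760, (B,merge)→1040, (A,merge)→1070, (B,hash)→1220, (B,nl)→4050 …(+1); best=720 via (A,nl_idx)
  {BC}: card=960; try (B,hash)→1360, (C,merge)→1680, (B,merge)→1720, (C,hash)→1840, (C,nl)→9680, (B,nl)→9720; best=1360 via (B,hash)
  {ABC}: card=1920; try (C,hash)→2560, (A,hash)→2920, (C,merge)→3120, (A,nl_idx)→9040, (A,merge)→12270, (C,nl)→19920 …(+1); best=2560 via (C,hash)

cost=2560; order=B,A,C; methods=nl_idx,hash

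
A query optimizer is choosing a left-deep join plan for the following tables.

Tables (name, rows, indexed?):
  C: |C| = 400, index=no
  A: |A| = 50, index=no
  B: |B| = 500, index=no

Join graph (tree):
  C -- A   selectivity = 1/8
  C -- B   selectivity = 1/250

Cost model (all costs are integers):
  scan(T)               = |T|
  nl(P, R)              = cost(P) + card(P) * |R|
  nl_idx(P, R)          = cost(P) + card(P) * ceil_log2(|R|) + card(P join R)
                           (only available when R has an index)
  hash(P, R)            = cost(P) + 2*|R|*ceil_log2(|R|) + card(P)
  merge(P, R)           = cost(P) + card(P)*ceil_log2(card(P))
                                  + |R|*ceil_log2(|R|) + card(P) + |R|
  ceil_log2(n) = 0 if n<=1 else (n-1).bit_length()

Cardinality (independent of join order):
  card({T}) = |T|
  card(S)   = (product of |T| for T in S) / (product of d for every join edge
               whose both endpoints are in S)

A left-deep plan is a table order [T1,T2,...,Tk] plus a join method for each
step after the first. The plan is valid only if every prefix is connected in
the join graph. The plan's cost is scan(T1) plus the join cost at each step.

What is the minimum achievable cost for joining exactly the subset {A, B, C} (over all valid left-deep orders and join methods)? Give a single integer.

9600

Selinger DP over subsets of {A,B,C}:
  {C}: scan cost=400, card=400
  {A}: scan cost=50, card=50
  {B}: scan cost=500, card=500
  {AC}: card=2500; try (A,hash)→1400, (C,merge)→4400, (A,merge)→4750, (C,hash)→7300, (C,nl)→20050, (A,nl)→20400; best=1400 via (A,hash)
  {BC}: card=800; try (C,hash)→8200, (B,merge)→9400, (C,merge)→9500, (B,hash)→9800, (B,nl)→200400, (C,nl)→200500; best=8200 via (C,hash)
  {ABC}: card=5000; try (A,hash)→9600, (B,hash)→12900, (A,merge)→17350, (B,merge)→38900, (A,nl)→48200, (B,nl)→1251400; best=9600 via (A,hash)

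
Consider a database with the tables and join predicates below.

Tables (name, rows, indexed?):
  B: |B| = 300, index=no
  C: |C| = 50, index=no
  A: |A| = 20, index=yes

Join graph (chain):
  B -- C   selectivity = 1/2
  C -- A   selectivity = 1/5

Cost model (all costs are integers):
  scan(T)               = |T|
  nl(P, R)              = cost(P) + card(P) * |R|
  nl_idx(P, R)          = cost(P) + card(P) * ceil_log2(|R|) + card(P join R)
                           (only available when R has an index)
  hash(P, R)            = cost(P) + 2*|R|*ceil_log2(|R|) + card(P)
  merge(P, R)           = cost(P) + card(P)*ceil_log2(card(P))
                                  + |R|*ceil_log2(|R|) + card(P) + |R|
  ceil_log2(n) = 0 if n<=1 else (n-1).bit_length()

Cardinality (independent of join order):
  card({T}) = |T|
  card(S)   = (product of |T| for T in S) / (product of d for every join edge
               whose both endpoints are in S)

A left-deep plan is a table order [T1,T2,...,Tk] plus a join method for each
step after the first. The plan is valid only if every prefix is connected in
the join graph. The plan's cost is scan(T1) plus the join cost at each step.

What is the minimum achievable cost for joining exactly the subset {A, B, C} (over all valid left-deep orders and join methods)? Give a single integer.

Selinger DP over subsets of {A,B,C}:
  {B}: scan cost=300, card=300
  {C}: scan cost=50, card=50
  {A}: scan cost=20, card=20
  {BC}: card=7500; try (C,hash)→1200, (B,merge)→3400, (C,merge)→3650, (B,hash)→5500, (B,nl)→15050, (C,nl)→15300; best=1200 via (C,hash)
  {AC}: card=200; try (A,hash)→300, (C,merge)→490, (A,nl_idx)→500, (A,merge)→520, (C,hash)→640, (C,nl)→1020 …(+1); best=300 via (A,hash)
  {ABC}: card=30000; try (B,merge)→5100, (B,hash)→5900, (A,hash)→8900, (B,nl)→60300, (A,nl_idx)→68700, (A,merge)→106320 …(+1); best=5100 via (B,merge)

5100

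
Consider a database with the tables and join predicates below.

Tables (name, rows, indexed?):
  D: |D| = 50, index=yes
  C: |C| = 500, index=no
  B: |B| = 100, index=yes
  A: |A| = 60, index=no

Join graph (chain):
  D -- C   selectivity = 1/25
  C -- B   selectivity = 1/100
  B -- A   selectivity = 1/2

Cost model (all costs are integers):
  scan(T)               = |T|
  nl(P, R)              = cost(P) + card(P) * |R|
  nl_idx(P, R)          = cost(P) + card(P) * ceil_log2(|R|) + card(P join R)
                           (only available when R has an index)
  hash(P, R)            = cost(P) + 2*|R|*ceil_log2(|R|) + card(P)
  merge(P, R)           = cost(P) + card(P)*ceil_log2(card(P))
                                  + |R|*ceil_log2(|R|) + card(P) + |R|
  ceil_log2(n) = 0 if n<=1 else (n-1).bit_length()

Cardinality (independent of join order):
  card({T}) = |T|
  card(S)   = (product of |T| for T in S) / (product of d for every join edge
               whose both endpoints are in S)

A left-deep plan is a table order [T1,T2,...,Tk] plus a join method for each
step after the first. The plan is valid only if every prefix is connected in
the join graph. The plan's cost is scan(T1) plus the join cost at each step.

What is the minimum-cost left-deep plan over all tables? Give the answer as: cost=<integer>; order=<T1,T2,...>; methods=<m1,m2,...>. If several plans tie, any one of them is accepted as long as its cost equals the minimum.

Selinger DP (subsets sized 1..n):
  {D}: scan cost=50, card=50
  {C}: scan cost=500, card=500
  {B}: scan cost=100, card=100
  {A}: scan cost=60, card=60
  {CD}: card=1000; try (D,hash)→1600, (D,nl_idx)→4500, (C,merge)→5400, (D,merge)→5850, (C,hash)→9100, (C,nl)→25050 …(+1); best=1600 via (D,hash)
  {BC}: card=500; try (B,hash)→2400, (B,nl_idx)→4500, (C,merge)→5900, (B,merge)→6300, (C,hash)→9200, (C,nl)→50100 …(+1); best=2400 via (B,hash)
  {AB}: card=3000; try (A,hash)→920, (B,merge)→1280, (A,merge)→1320, (B,hash)→1520, (B,nl_idx)→3480, (B,nl)→6060 …(+1); best=920 via (A,hash)
  {BCD}: card=1000; try (D,hash)→3500, (B,hash)→4000, (D,nl_idx)→6400, (D,merge)→7750, (B,nl_idx)→9600, (B,merge)→13400 …(+2); best=3500 via (D,hash)
  {ABC}: card=15000; try (A,hash)→3620, (A,merge)→7820, (C,hash)→12920, (A,nl)→32400, (C,merge)→44920, (C,nl)→1500920; best=3620 via (A,hash)
  {ABCD}: card=30000; try (A,hash)→5220, (A,merge)→14920, (D,hash)→19220, (A,nl)→63500, (D,nl_idx)→123620, (D,merge)→228970 …(+1); best=5220 via (A,hash)

cost=5220; order=C,B,D,A; methods=hash,hash,hash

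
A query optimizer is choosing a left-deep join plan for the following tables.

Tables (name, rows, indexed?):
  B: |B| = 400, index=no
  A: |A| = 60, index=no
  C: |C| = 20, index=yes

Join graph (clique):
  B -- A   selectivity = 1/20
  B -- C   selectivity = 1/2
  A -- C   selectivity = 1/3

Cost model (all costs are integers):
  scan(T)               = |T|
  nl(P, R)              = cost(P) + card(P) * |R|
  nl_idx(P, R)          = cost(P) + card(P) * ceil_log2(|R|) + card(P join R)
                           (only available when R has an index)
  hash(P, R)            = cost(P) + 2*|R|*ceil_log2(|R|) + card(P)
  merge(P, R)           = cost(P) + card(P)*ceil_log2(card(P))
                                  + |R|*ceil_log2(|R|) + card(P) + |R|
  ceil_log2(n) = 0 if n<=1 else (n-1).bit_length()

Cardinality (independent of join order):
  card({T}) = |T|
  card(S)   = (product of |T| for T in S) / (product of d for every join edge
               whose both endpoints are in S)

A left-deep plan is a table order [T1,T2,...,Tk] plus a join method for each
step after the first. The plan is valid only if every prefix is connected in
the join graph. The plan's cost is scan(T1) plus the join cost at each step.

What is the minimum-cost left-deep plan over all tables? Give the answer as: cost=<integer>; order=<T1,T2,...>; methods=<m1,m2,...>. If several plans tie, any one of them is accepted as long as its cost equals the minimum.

Selinger DP (subsets sized 1..n):
  {B}: scan cost=400, card=400
  {A}: scan cost=60, card=60
  {C}: scan cost=20, card=20
  {AB}: card=1200; try (A,hash)→1520, (B,merge)→4480, (A,merge)→4820, (B,hash)→7320, (B,nl)→24060, (A,nl)→24400; best=1520 via (A,hash)
  {BC}: card=4000; try (C,hash)→1000, (B,merge)→4140, (C,merge)→4520, (C,nl_idx)→6400, (B,hash)→7240, (B,nl)→8020 …(+1); best=1000 via (C,hash)
  {AC}: card=400; try (C,hash)→320, (A,merge)→560, (C,merge)→600, (C,nl_idx)→760, (A,hash)→760, (A,nl)→1220 …(+1); best=320 via (C,hash)
  {ABC}: card=4000; try (C,hash)→2920, (A,hash)→5720, (B,hash)→7920, (B,merge)→8320, (C,nl_idx)→11520, (C,merge)→16040 …(+4); best=2920 via (C,hash)

cost=2920; order=B,A,C; methods=hash,hash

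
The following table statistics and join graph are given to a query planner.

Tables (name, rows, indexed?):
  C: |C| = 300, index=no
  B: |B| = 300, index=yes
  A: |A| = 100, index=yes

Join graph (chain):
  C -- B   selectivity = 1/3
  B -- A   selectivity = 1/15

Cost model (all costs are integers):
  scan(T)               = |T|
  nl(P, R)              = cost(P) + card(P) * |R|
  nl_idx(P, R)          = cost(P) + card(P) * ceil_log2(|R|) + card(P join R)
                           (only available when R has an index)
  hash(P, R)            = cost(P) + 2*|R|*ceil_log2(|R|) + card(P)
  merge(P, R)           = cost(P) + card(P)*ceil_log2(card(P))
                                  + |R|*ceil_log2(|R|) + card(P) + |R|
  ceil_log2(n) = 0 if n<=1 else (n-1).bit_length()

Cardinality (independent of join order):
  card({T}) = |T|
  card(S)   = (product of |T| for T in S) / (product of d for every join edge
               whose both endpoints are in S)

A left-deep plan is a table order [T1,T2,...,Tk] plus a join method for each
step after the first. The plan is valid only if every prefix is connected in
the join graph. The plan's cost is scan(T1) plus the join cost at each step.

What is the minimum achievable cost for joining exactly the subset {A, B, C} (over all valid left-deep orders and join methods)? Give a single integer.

9400

Selinger DP over subsets of {A,B,C}:
  {C}: scan cost=300, card=300
  {B}: scan cost=300, card=300
  {A}: scan cost=100, card=100
  {BC}: card=30000; try (C,hash)→6000, (B,hash)→6000, (C,merge)→6300, (B,merge)→6300, (B,nl_idx)→33000, (C,nl)→90300 …(+1); best=6000 via (C,hash)
  {AB}: card=2000; try (A,hash)→2000, (B,nl_idx)→3000, (B,merge)→3900, (A,merge)→4100, (A,nl_idx)→4400, (B,hash)→5600 …(+2); best=2000 via (A,hash)
  {ABC}: card=200000; try (C,hash)→9400, (C,merge)→29000, (A,hash)→37400, (A,nl_idx)→416000, (A,merge)→486800, (C,nl)→602000 …(+1); best=9400 via (C,hash)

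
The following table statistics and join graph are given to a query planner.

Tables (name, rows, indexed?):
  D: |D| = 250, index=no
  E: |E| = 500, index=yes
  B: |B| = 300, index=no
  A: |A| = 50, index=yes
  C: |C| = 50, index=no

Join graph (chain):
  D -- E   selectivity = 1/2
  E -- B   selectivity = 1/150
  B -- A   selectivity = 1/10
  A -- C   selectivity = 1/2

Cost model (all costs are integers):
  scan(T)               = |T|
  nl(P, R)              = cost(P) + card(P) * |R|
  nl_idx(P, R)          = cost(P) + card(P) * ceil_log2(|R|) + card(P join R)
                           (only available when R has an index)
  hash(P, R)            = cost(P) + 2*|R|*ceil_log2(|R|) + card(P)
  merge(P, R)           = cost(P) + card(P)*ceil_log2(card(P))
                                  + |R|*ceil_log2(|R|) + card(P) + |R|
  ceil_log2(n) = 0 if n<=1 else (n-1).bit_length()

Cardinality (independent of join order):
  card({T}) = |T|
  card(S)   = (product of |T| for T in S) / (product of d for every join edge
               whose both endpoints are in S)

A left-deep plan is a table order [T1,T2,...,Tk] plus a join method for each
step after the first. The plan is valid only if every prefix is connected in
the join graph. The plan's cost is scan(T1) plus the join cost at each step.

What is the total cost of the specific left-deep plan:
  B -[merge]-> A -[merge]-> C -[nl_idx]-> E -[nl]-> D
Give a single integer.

step 1: scan B: cost=300, card=300
step 2: join A via merge
    card(P join A) = 300*50/(10) = 1500
    cost = 300 + 300*9 + 50*6 + 300 + 50 = 3650
step 3: join C via merge
    card(P join C) = 1500*50/(2) = 37500
    cost = 3650 + 1500*11 + 50*6 + 1500 + 50 = 22000
step 4: join E via nl_idx
    card(P join E) = 37500*500/(150) = 125000
    cost = 22000 + 37500*9 + 125000 = 484500
step 5: join D via nl
    card(P join D) = 125000*250/(2) = 15625000
    cost = 484500 + 125000*250 = 31734500

31734500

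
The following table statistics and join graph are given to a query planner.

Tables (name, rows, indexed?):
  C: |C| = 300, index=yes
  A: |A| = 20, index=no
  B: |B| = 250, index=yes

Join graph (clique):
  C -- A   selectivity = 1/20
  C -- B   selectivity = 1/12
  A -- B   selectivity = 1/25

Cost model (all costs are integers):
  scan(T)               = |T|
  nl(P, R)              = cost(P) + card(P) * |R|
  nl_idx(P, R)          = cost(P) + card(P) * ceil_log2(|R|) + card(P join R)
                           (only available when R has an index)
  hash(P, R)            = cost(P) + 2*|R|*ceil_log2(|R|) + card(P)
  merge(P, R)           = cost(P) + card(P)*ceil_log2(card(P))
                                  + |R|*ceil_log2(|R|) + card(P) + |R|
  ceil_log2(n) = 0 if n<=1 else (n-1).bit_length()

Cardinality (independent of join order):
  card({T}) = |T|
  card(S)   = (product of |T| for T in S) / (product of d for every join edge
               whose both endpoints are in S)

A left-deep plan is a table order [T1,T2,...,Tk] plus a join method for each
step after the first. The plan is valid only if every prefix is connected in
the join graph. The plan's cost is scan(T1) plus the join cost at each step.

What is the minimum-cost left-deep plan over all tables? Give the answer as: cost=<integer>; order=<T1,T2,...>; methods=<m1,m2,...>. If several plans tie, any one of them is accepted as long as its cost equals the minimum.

Selinger DP (subsets sized 1..n):
  {C}: scan cost=300, card=300
  {A}: scan cost=20, card=20
  {B}: scan cost=250, card=250
  {AC}: card=300; try (C,nl_idx)→500, (A,hash)→800, (C,merge)→3140, (A,merge)→3420, (C,hash)→5440, (C,nl)→6020 …(+1); best=500 via (C,nl_idx)
  {BC}: card=6250; try (B,hash)→4600, (C,merge)→5500, (B,merge)→5550, (C,hash)→5900, (C,nl_idx)→8750, (B,nl_idx)→8950 …(+2); best=4600 via (B,hash)
  {AB}: card=200; try (B,nl_idx)→380, (A,hash)→700, (B,merge)→2390, (A,merge)→2620, (B,hash)→4040, (B,nl)→5020 …(+1); best=380 via (B,nl_idx)
  {ABC}: card=250; try (C,nl_idx)→2430, (B,nl_idx)→3150, (B,hash)→4800, (C,merge)→5180, (B,merge)→5750, (C,hash)→5980 …(+5); best=2430 via (C,nl_idx)

cost=2430; order=A,B,C; methods=nl_idx,nl_idx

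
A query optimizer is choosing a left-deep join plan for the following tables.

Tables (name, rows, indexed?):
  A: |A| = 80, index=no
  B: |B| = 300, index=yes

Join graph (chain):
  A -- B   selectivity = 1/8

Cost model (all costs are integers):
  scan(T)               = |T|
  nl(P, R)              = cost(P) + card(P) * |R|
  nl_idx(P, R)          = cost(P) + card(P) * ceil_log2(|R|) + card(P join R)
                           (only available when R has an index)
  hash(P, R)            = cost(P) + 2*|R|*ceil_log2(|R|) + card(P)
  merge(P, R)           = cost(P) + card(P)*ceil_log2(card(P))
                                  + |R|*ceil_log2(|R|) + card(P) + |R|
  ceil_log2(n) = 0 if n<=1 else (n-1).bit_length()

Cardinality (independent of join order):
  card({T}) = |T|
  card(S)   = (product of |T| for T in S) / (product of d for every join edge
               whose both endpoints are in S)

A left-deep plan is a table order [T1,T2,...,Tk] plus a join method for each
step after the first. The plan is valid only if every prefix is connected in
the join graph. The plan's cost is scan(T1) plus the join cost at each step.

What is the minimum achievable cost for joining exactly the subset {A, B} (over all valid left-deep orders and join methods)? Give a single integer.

1720

Selinger DP over subsets of {A,B}:
  {A}: scan cost=80, card=80
  {B}: scan cost=300, card=300
  {AB}: card=3000; try (A,hash)→1720, (B,merge)→3720, (B,nl_idx)→3800, (A,merge)→3940, (B,hash)→5560, (B,nl)→24080 …(+1); best=1720 via (A,hash)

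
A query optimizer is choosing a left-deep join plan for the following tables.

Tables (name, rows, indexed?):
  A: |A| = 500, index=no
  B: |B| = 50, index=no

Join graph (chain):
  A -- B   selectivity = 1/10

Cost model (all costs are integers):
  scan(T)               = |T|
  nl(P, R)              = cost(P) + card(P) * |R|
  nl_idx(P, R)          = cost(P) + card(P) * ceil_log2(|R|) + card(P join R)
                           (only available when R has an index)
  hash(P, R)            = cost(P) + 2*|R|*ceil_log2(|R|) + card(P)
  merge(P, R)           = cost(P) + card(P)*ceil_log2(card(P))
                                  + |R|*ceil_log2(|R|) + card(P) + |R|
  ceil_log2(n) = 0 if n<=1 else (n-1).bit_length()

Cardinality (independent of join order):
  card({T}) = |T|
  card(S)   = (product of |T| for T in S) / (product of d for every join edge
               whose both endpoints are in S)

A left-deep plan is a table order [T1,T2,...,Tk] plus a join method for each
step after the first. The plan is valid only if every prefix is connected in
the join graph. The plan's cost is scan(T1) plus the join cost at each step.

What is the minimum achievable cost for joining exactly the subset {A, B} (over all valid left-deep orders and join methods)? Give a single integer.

1600

Selinger DP over subsets of {A,B}:
  {A}: scan cost=500, card=500
  {B}: scan cost=50, card=50
  {AB}: card=2500; try (B,hash)→1600, (A,merge)→5400, (B,merge)→5850, (A,hash)→9100, (A,nl)→25050, (B,nl)→25500; best=1600 via (B,hash)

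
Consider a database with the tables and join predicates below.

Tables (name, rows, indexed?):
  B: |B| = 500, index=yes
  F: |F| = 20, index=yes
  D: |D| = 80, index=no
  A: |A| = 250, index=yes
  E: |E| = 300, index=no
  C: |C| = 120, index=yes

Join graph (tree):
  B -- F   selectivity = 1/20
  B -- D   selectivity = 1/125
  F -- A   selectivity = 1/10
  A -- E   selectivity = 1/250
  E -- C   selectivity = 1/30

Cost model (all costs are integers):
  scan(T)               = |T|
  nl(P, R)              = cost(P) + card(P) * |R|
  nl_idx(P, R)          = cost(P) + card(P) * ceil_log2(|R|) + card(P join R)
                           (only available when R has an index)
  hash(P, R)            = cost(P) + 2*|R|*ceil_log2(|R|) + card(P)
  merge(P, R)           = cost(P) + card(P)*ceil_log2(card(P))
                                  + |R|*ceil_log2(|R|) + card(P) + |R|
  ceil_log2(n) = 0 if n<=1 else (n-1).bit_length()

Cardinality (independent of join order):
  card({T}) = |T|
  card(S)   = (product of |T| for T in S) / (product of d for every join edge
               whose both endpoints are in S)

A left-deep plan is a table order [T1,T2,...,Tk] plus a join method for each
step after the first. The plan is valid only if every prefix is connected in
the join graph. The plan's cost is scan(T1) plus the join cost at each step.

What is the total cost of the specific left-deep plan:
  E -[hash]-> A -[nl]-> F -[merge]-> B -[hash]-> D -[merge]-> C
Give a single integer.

step 1: scan E: cost=300, card=300
step 2: join A via hash
    card(P join A) = 300*250/(250) = 300
    cost = 300 + 2*250*8 + 300 = 4600
step 3: join F via nl
    card(P join F) = 300*20/(10) = 600
    cost = 4600 + 300*20 = 10600
step 4: join B via merge
    card(P join B) = 600*500/(20) = 15000
    cost = 10600 + 600*10 + 500*9 + 600 + 500 = 22200
step 5: join D via hash
    card(P join D) = 15000*80/(125) = 9600
    cost = 22200 + 2*80*7 + 15000 = 38320
step 6: join C via merge
    card(P join C) = 9600*120/(30) = 38400
    cost = 38320 + 9600*14 + 120*7 + 9600 + 120 = 183280

183280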